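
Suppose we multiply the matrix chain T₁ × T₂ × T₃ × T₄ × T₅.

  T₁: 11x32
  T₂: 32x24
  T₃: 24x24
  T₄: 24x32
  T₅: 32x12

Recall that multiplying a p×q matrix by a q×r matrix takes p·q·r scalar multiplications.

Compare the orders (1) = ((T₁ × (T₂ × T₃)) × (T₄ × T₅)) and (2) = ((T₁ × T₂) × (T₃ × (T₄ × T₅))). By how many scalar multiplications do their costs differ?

11520

Order (1) = ((T₁ × (T₂ × T₃)) × (T₄ × T₅)): (T₂ × T₃): 32×24 by 24×24 → 32×24, cost 32·24·24 = 18432; (T₁ × (T₂ × T₃)): 11×32 by 32×24 → 11×24, cost 11·32·24 = 8448; cumulative 26880; (T₄ × T₅): 24×32 by 32×12 → 24×12, cost 24·32·12 = 9216; ((T₁ × (T₂ × T₃)) × (T₄ × T₅)): 11×24 by 24×12 → 11×12, cost 11·24·12 = 3168; cumulative 39264. Total 39264.
Order (2) = ((T₁ × T₂) × (T₃ × (T₄ × T₅))): (T₁ × T₂): 11×32 by 32×24 → 11×24, cost 11·32·24 = 8448; (T₄ × T₅): 24×32 by 32×12 → 24×12, cost 24·32·12 = 9216; (T₃ × (T₄ × T₅)): 24×24 by 24×12 → 24×12, cost 24·24·12 = 6912; cumulative 16128; ((T₁ × T₂) × (T₃ × (T₄ × T₅))): 11×24 by 24×12 → 11×12, cost 11·24·12 = 3168; cumulative 27744. Total 27744.
Difference: |39264 − 27744| = 11520.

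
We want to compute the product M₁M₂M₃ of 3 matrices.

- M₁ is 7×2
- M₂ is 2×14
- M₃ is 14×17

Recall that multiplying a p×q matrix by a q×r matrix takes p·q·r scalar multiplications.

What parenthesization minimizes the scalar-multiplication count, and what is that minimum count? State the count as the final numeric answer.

(M₁(M₂M₃)): cost 714.
((M₁M₂)M₃): cost 1862.
Optimal: (M₁(M₂M₃)) with cost 714.

714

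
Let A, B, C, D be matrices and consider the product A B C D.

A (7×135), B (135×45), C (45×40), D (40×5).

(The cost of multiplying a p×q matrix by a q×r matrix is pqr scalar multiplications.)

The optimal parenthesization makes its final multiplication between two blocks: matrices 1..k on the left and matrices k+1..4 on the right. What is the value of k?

Adjacent pairs: AB = 7·135·45 = 42525; BC = 135·45·40 = 243000; CD = 45·40·5 = 9000.
Length 3: A..C: k=1: 0+243000+7·135·40=280800; k=2: 42525+0+7·45·40=55125 → min 55125 | B..D: k=2: 0+9000+135·45·5=39375; k=3: 243000+0+135·40·5=270000 → min 39375.
Top-level splits: k=1: (A..A)·(B..D) → 0+39375+7·135·5 = 44100; k=2: (A..B)·(C..D) → 42525+9000+7·45·5 = 53100; k=3: (A..C)·(D..D) → 55125+0+7·40·5 = 56525.
Best split is after A, i.e. k = 1.

1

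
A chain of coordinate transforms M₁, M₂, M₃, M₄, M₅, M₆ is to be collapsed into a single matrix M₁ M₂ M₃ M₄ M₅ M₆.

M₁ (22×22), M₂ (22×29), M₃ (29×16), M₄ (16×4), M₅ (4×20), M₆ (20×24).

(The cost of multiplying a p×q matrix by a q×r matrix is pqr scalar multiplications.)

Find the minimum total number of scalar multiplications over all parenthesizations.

10376

Adjacent pairs: M₁M₂ = 22·22·29 = 14036; M₂M₃ = 22·29·16 = 10208; M₃M₄ = 29·16·4 = 1856; M₄M₅ = 16·4·20 = 1280; M₅M₆ = 4·20·24 = 1920.
Length 3: M₁..M₃: k=1: 0+10208+22·22·16=17952; k=2: 14036+0+22·29·16=24244 → min 17952 | M₂..M₄: k=2: 0+1856+22·29·4=4408; k=3: 10208+0+22·16·4=11616 → min 4408 | M₃..M₅: k=3: 0+1280+29·16·20=10560; k=4: 1856+0+29·4·20=4176 → min 4176 | M₄..M₆: k=4: 0+1920+16·4·24=3456; k=5: 1280+0+16·20·24=8960 → min 3456.
Length 4: M₁..M₄: k=1: 0+4408+22·22·4=6344; k=2: 14036+1856+22·29·4=18444; k=3: 17952+0+22·16·4=19360 → min 6344 | M₂..M₅: k=2: 0+4176+22·29·20=16936; k=3: 10208+1280+22·16·20=18528; k=4: 4408+0+22·4·20=6168 → min 6168 | M₃..M₆: k=3: 0+3456+29·16·24=14592; k=4: 1856+1920+29·4·24=6560; k=5: 4176+0+29·20·24=18096 → min 6560.
Length 5: M₁..M₅: k=1: 0+6168+22·22·20=15848; k=2: 14036+4176+22·29·20=30972; k=3: 17952+1280+22·16·20=26272; k=4: 6344+0+22·4·20=8104 → min 8104 | M₂..M₆: k=2: 0+6560+22·29·24=21872; k=3: 10208+3456+22·16·24=22112; k=4: 4408+1920+22·4·24=8440; k=5: 6168+0+22·20·24=16728 → min 8440.
Length 6: M₁..M₆: k=1: 0+8440+22·22·24=20056; k=2: 14036+6560+22·29·24=35908; k=3: 17952+3456+22·16·24=29856; k=4: 6344+1920+22·4·24=10376; k=5: 8104+0+22·20·24=18664 → min 10376.
Optimal order: ((M₁ (M₂ (M₃ M₄))) (M₅ M₆)) with cost 10376.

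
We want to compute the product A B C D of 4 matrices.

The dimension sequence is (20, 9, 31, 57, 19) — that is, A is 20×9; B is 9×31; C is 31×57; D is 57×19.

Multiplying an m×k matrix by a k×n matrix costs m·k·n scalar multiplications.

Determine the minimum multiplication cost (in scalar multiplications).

29070

Adjacent pairs: AB = 20·9·31 = 5580; BC = 9·31·57 = 15903; CD = 31·57·19 = 33573.
Length 3: A..C: k=1: 0+15903+20·9·57=26163; k=2: 5580+0+20·31·57=40920 → min 26163 | B..D: k=2: 0+33573+9·31·19=38874; k=3: 15903+0+9·57·19=25650 → min 25650.
Length 4: A..D: k=1: 0+25650+20·9·19=29070; k=2: 5580+33573+20·31·19=50933; k=3: 26163+0+20·57·19=47823 → min 29070.
Optimal order: (A ((B C) D)) with cost 29070.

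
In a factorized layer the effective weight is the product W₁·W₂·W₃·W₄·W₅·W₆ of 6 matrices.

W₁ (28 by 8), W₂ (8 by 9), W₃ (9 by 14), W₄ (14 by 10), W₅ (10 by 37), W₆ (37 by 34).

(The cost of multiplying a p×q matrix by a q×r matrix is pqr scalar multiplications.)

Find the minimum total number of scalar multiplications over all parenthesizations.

22620

Adjacent pairs: W₁W₂ = 28·8·9 = 2016; W₂W₃ = 8·9·14 = 1008; W₃W₄ = 9·14·10 = 1260; W₄W₅ = 14·10·37 = 5180; W₅W₆ = 10·37·34 = 12580.
Length 3: W₁..W₃: k=1: 0+1008+28·8·14=4144; k=2: 2016+0+28·9·14=5544 → min 4144 | W₂..W₄: k=2: 0+1260+8·9·10=1980; k=3: 1008+0+8·14·10=2128 → min 1980 | W₃..W₅: k=3: 0+5180+9·14·37=9842; k=4: 1260+0+9·10·37=4590 → min 4590 | W₄..W₆: k=4: 0+12580+14·10·34=17340; k=5: 5180+0+14·37·34=22792 → min 17340.
Length 4: W₁..W₄: k=1: 0+1980+28·8·10=4220; k=2: 2016+1260+28·9·10=5796; k=3: 4144+0+28·14·10=8064 → min 4220 | W₂..W₅: k=2: 0+4590+8·9·37=7254; k=3: 1008+5180+8·14·37=10332; k=4: 1980+0+8·10·37=4940 → min 4940 | W₃..W₆: k=3: 0+17340+9·14·34=21624; k=4: 1260+12580+9·10·34=16900; k=5: 4590+0+9·37·34=15912 → min 15912.
Length 5: W₁..W₅: k=1: 0+4940+28·8·37=13228; k=2: 2016+4590+28·9·37=15930; k=3: 4144+5180+28·14·37=23828; k=4: 4220+0+28·10·37=14580 → min 13228 | W₂..W₆: k=2: 0+15912+8·9·34=18360; k=3: 1008+17340+8·14·34=22156; k=4: 1980+12580+8·10·34=17280; k=5: 4940+0+8·37·34=15004 → min 15004.
Length 6: W₁..W₆: k=1: 0+15004+28·8·34=22620; k=2: 2016+15912+28·9·34=26496; k=3: 4144+17340+28·14·34=34812; k=4: 4220+12580+28·10·34=26320; k=5: 13228+0+28·37·34=48452 → min 22620.
Optimal order: (W₁·(((W₂·(W₃·W₄))·W₅)·W₆)) with cost 22620.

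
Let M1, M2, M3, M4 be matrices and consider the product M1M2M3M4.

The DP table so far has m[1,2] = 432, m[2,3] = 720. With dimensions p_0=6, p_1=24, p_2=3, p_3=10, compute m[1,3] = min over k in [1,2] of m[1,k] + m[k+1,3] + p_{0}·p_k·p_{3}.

m[1,3] = min over k∈[1,2] of m[1,k]+m[k+1,3]+p_{0}·p_k·p_{3}.
k=1: 0 + 720 + 6·24·10 = 2160; k=2: 432 + 0 + 6·3·10 = 612.
Minimum: 612 at k=2.

612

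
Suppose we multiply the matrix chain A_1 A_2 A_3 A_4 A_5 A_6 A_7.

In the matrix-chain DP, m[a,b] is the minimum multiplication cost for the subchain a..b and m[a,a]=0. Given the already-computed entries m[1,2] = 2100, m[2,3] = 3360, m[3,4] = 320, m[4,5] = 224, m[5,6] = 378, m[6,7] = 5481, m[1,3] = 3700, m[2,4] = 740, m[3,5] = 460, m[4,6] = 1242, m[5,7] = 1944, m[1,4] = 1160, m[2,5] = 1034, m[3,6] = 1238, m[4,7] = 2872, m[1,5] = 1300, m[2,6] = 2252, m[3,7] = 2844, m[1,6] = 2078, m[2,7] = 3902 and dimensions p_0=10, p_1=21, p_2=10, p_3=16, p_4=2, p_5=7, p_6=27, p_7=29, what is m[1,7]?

3684

m[1,7] = min over k∈[1,6] of m[1,k]+m[k+1,7]+p_{0}·p_k·p_{7}.
k=1: 0 + 3902 + 10·21·29 = 9992; k=2: 2100 + 2844 + 10·10·29 = 7844; k=3: 3700 + 2872 + 10·16·29 = 11212; k=4: 1160 + 1944 + 10·2·29 = 3684; k=5: 1300 + 5481 + 10·7·29 = 8811; k=6: 2078 + 0 + 10·27·29 = 9908.
Minimum: 3684 at k=4.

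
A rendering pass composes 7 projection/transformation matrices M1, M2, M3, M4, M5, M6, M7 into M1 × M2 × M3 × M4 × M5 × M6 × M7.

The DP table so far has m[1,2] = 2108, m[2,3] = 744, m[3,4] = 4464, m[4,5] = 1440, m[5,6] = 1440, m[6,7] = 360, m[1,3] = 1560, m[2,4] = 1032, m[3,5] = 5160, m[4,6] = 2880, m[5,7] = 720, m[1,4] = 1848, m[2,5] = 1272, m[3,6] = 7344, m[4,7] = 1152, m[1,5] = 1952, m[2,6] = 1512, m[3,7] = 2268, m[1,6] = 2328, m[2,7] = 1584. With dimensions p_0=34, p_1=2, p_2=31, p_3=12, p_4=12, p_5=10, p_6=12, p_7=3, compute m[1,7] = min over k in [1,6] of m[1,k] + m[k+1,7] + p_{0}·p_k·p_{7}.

1788

m[1,7] = min over k∈[1,6] of m[1,k]+m[k+1,7]+p_{0}·p_k·p_{7}.
k=1: 0 + 1584 + 34·2·3 = 1788; k=2: 2108 + 2268 + 34·31·3 = 7538; k=3: 1560 + 1152 + 34·12·3 = 3936; k=4: 1848 + 720 + 34·12·3 = 3792; k=5: 1952 + 360 + 34·10·3 = 3332; k=6: 2328 + 0 + 34·12·3 = 3552.
Minimum: 1788 at k=1.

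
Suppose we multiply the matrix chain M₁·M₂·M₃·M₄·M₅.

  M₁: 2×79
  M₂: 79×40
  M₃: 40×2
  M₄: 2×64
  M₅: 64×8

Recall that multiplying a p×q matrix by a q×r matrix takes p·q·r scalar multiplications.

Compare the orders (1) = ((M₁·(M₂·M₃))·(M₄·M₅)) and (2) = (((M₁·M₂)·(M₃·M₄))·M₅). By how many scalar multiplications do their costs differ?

Order (1) = ((M₁·(M₂·M₃))·(M₄·M₅)): (M₂·M₃): 79×40 by 40×2 → 79×2, cost 79·40·2 = 6320; (M₁·(M₂·M₃)): 2×79 by 79×2 → 2×2, cost 2·79·2 = 316; cumulative 6636; (M₄·M₅): 2×64 by 64×8 → 2×8, cost 2·64·8 = 1024; ((M₁·(M₂·M₃))·(M₄·M₅)): 2×2 by 2×8 → 2×8, cost 2·2·8 = 32; cumulative 7692. Total 7692.
Order (2) = (((M₁·M₂)·(M₃·M₄))·M₅): (M₁·M₂): 2×79 by 79×40 → 2×40, cost 2·79·40 = 6320; (M₃·M₄): 40×2 by 2×64 → 40×64, cost 40·2·64 = 5120; ((M₁·M₂)·(M₃·M₄)): 2×40 by 40×64 → 2×64, cost 2·40·64 = 5120; cumulative 16560; (((M₁·M₂)·(M₃·M₄))·M₅): 2×64 by 64×8 → 2×8, cost 2·64·8 = 1024; cumulative 17584. Total 17584.
Difference: |7692 − 17584| = 9892.

9892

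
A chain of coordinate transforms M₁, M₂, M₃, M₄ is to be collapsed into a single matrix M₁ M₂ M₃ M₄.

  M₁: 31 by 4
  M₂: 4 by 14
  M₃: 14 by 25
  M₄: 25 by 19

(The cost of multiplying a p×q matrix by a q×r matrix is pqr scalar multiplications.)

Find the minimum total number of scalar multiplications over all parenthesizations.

5656

Adjacent pairs: M₁M₂ = 31·4·14 = 1736; M₂M₃ = 4·14·25 = 1400; M₃M₄ = 14·25·19 = 6650.
Length 3: M₁..M₃: k=1: 0+1400+31·4·25=4500; k=2: 1736+0+31·14·25=12586 → min 4500 | M₂..M₄: k=2: 0+6650+4·14·19=7714; k=3: 1400+0+4·25·19=3300 → min 3300.
Length 4: M₁..M₄: k=1: 0+3300+31·4·19=5656; k=2: 1736+6650+31·14·19=16632; k=3: 4500+0+31·25·19=19225 → min 5656.
Optimal order: (M₁ ((M₂ M₃) M₄)) with cost 5656.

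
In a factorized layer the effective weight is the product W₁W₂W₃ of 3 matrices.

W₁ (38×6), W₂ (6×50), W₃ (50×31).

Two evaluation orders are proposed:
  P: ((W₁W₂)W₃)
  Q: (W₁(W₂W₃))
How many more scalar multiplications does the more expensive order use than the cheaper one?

Order P = ((W₁W₂)W₃): (W₁W₂): 38×6 by 6×50 → 38×50, cost 38·6·50 = 11400; ((W₁W₂)W₃): 38×50 by 50×31 → 38×31, cost 38·50·31 = 58900; cumulative 70300. Total 70300.
Order Q = (W₁(W₂W₃)): (W₂W₃): 6×50 by 50×31 → 6×31, cost 6·50·31 = 9300; (W₁(W₂W₃)): 38×6 by 6×31 → 38×31, cost 38·6·31 = 7068; cumulative 16368. Total 16368.
Difference: |70300 − 16368| = 53932.

53932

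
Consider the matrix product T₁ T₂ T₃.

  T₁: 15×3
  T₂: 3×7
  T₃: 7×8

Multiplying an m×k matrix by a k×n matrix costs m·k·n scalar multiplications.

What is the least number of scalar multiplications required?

Order (T₁ (T₂ T₃)): (T₂ T₃): 3×7 by 7×8 → 3×8, cost 3·7·8 = 168; (T₁ (T₂ T₃)): 15×3 by 3×8 → 15×8, cost 15·3·8 = 360; cumulative 528. Total 528.
Order ((T₁ T₂) T₃): (T₁ T₂): 15×3 by 3×7 → 15×7, cost 15·3·7 = 315; ((T₁ T₂) T₃): 15×7 by 7×8 → 15×8, cost 15·7·8 = 840; cumulative 1155. Total 1155.
Minimum: 528.

528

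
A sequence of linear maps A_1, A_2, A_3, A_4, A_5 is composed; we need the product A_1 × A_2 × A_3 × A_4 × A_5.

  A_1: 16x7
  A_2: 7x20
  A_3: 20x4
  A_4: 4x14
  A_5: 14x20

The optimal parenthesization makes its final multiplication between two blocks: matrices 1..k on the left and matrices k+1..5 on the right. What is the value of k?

3

Adjacent pairs: A_1A_2 = 16·7·20 = 2240; A_2A_3 = 7·20·4 = 560; A_3A_4 = 20·4·14 = 1120; A_4A_5 = 4·14·20 = 1120.
Length 3: A_1..A_3: k=1: 0+560+16·7·4=1008; k=2: 2240+0+16·20·4=3520 → min 1008 | A_2..A_4: k=2: 0+1120+7·20·14=3080; k=3: 560+0+7·4·14=952 → min 952 | A_3..A_5: k=3: 0+1120+20·4·20=2720; k=4: 1120+0+20·14·20=6720 → min 2720.
Length 4: A_1..A_4: k=1: 0+952+16·7·14=2520; k=2: 2240+1120+16·20·14=7840; k=3: 1008+0+16·4·14=1904 → min 1904 | A_2..A_5: k=2: 0+2720+7·20·20=5520; k=3: 560+1120+7·4·20=2240; k=4: 952+0+7·14·20=2912 → min 2240.
Top-level splits: k=1: (A_1..A_1)·(A_2..A_5) → 0+2240+16·7·20 = 4480; k=2: (A_1..A_2)·(A_3..A_5) → 2240+2720+16·20·20 = 11360; k=3: (A_1..A_3)·(A_4..A_5) → 1008+1120+16·4·20 = 3408; k=4: (A_1..A_4)·(A_5..A_5) → 1904+0+16·14·20 = 6384.
Best split is after A_3, i.e. k = 3.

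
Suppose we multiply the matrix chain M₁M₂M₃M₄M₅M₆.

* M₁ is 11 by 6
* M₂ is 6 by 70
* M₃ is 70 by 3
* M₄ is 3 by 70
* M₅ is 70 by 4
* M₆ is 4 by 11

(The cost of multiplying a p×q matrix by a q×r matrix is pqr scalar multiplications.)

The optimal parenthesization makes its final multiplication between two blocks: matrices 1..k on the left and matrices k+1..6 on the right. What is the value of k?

3

Adjacent pairs: M₁M₂ = 11·6·70 = 4620; M₂M₃ = 6·70·3 = 1260; M₃M₄ = 70·3·70 = 14700; M₄M₅ = 3·70·4 = 840; M₅M₆ = 70·4·11 = 3080.
Length 3: M₁..M₃: k=1: 0+1260+11·6·3=1458; k=2: 4620+0+11·70·3=6930 → min 1458 | M₂..M₄: k=2: 0+14700+6·70·70=44100; k=3: 1260+0+6·3·70=2520 → min 2520 | M₃..M₅: k=3: 0+840+70·3·4=1680; k=4: 14700+0+70·70·4=34300 → min 1680 | M₄..M₆: k=4: 0+3080+3·70·11=5390; k=5: 840+0+3·4·11=972 → min 972.
Length 4: M₁..M₄: k=1: 0+2520+11·6·70=7140; k=2: 4620+14700+11·70·70=73220; k=3: 1458+0+11·3·70=3768 → min 3768 | M₂..M₅: k=2: 0+1680+6·70·4=3360; k=3: 1260+840+6·3·4=2172; k=4: 2520+0+6·70·4=4200 → min 2172 | M₃..M₆: k=3: 0+972+70·3·11=3282; k=4: 14700+3080+70·70·11=71680; k=5: 1680+0+70·4·11=4760 → min 3282.
Length 5: M₁..M₅: k=1: 0+2172+11·6·4=2436; k=2: 4620+1680+11·70·4=9380; k=3: 1458+840+11·3·4=2430; k=4: 3768+0+11·70·4=6848 → min 2430 | M₂..M₆: k=2: 0+3282+6·70·11=7902; k=3: 1260+972+6·3·11=2430; k=4: 2520+3080+6·70·11=10220; k=5: 2172+0+6·4·11=2436 → min 2430.
Top-level splits: k=1: (M₁..M₁)·(M₂..M₆) → 0+2430+11·6·11 = 3156; k=2: (M₁..M₂)·(M₃..M₆) → 4620+3282+11·70·11 = 16372; k=3: (M₁..M₃)·(M₄..M₆) → 1458+972+11·3·11 = 2793; k=4: (M₁..M₄)·(M₅..M₆) → 3768+3080+11·70·11 = 15318; k=5: (M₁..M₅)·(M₆..M₆) → 2430+0+11·4·11 = 2914.
Best split is after M₃, i.e. k = 3.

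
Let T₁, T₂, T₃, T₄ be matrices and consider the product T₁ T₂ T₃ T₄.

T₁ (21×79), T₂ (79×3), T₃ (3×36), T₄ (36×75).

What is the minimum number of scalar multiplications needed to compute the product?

17802

Adjacent pairs: T₁T₂ = 21·79·3 = 4977; T₂T₃ = 79·3·36 = 8532; T₃T₄ = 3·36·75 = 8100.
Length 3: T₁..T₃: k=1: 0+8532+21·79·36=68256; k=2: 4977+0+21·3·36=7245 → min 7245 | T₂..T₄: k=2: 0+8100+79·3·75=25875; k=3: 8532+0+79·36·75=221832 → min 25875.
Length 4: T₁..T₄: k=1: 0+25875+21·79·75=150300; k=2: 4977+8100+21·3·75=17802; k=3: 7245+0+21·36·75=63945 → min 17802.
Optimal order: ((T₁ T₂) (T₃ T₄)) with cost 17802.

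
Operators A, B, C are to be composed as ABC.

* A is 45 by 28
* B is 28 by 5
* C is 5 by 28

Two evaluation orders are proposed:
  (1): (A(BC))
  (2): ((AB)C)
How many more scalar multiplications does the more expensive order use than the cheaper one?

26600

Order (1) = (A(BC)): (BC): 28×5 by 5×28 → 28×28, cost 28·5·28 = 3920; (A(BC)): 45×28 by 28×28 → 45×28, cost 45·28·28 = 35280; cumulative 39200. Total 39200.
Order (2) = ((AB)C): (AB): 45×28 by 28×5 → 45×5, cost 45·28·5 = 6300; ((AB)C): 45×5 by 5×28 → 45×28, cost 45·5·28 = 6300; cumulative 12600. Total 12600.
Difference: |39200 − 12600| = 26600.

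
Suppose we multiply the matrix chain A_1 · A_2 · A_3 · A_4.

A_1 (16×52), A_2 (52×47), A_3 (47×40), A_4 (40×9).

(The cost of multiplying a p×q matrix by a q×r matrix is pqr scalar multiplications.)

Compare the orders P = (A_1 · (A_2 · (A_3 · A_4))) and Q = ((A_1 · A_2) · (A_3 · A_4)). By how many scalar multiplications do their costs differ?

16388

Order P = (A_1 · (A_2 · (A_3 · A_4))): (A_3 · A_4): 47×40 by 40×9 → 47×9, cost 47·40·9 = 16920; (A_2 · (A_3 · A_4)): 52×47 by 47×9 → 52×9, cost 52·47·9 = 21996; cumulative 38916; (A_1 · (A_2 · (A_3 · A_4))): 16×52 by 52×9 → 16×9, cost 16·52·9 = 7488; cumulative 46404. Total 46404.
Order Q = ((A_1 · A_2) · (A_3 · A_4)): (A_1 · A_2): 16×52 by 52×47 → 16×47, cost 16·52·47 = 39104; (A_3 · A_4): 47×40 by 40×9 → 47×9, cost 47·40·9 = 16920; ((A_1 · A_2) · (A_3 · A_4)): 16×47 by 47×9 → 16×9, cost 16·47·9 = 6768; cumulative 62792. Total 62792.
Difference: |46404 − 62792| = 16388.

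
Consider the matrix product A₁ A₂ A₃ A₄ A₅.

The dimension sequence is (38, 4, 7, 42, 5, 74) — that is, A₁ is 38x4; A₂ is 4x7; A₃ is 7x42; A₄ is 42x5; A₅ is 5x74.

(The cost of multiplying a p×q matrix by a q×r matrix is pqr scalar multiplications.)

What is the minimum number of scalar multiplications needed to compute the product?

14338

Adjacent pairs: A₁A₂ = 38·4·7 = 1064; A₂A₃ = 4·7·42 = 1176; A₃A₄ = 7·42·5 = 1470; A₄A₅ = 42·5·74 = 15540.
Length 3: A₁..A₃: k=1: 0+1176+38·4·42=7560; k=2: 1064+0+38·7·42=12236 → min 7560 | A₂..A₄: k=2: 0+1470+4·7·5=1610; k=3: 1176+0+4·42·5=2016 → min 1610 | A₃..A₅: k=3: 0+15540+7·42·74=37296; k=4: 1470+0+7·5·74=4060 → min 4060.
Length 4: A₁..A₄: k=1: 0+1610+38·4·5=2370; k=2: 1064+1470+38·7·5=3864; k=3: 7560+0+38·42·5=15540 → min 2370 | A₂..A₅: k=2: 0+4060+4·7·74=6132; k=3: 1176+15540+4·42·74=29148; k=4: 1610+0+4·5·74=3090 → min 3090.
Length 5: A₁..A₅: k=1: 0+3090+38·4·74=14338; k=2: 1064+4060+38·7·74=24808; k=3: 7560+15540+38·42·74=141204; k=4: 2370+0+38·5·74=16430 → min 14338.
Optimal order: (A₁ ((A₂ (A₃ A₄)) A₅)) with cost 14338.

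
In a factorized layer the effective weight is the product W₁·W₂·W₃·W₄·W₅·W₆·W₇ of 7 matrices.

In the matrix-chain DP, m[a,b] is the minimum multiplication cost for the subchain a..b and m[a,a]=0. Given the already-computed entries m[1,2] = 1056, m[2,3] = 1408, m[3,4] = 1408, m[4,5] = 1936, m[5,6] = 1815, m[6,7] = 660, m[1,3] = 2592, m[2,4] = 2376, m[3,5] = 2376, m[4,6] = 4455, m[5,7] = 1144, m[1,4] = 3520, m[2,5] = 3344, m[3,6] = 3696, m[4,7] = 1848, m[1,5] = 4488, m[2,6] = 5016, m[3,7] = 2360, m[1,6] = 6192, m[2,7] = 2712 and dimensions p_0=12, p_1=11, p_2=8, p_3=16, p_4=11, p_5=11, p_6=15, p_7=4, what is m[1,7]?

m[1,7] = min over k∈[1,6] of m[1,k]+m[k+1,7]+p_{0}·p_k·p_{7}.
k=1: 0 + 2712 + 12·11·4 = 3240; k=2: 1056 + 2360 + 12·8·4 = 3800; k=3: 2592 + 1848 + 12·16·4 = 5208; k=4: 3520 + 1144 + 12·11·4 = 5192; k=5: 4488 + 660 + 12·11·4 = 5676; k=6: 6192 + 0 + 12·15·4 = 6912.
Minimum: 3240 at k=1.

3240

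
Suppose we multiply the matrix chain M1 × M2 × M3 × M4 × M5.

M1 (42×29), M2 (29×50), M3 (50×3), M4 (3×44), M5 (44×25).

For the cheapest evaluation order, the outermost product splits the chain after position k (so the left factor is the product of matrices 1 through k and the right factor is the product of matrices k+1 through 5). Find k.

Adjacent pairs: M1M2 = 42·29·50 = 60900; M2M3 = 29·50·3 = 4350; M3M4 = 50·3·44 = 6600; M4M5 = 3·44·25 = 3300.
Length 3: M1..M3: k=1: 0+4350+42·29·3=8004; k=2: 60900+0+42·50·3=67200 → min 8004 | M2..M4: k=2: 0+6600+29·50·44=70400; k=3: 4350+0+29·3·44=8178 → min 8178 | M3..M5: k=3: 0+3300+50·3·25=7050; k=4: 6600+0+50·44·25=61600 → min 7050.
Length 4: M1..M4: k=1: 0+8178+42·29·44=61770; k=2: 60900+6600+42·50·44=159900; k=3: 8004+0+42·3·44=13548 → min 13548 | M2..M5: k=2: 0+7050+29·50·25=43300; k=3: 4350+3300+29·3·25=9825; k=4: 8178+0+29·44·25=40078 → min 9825.
Top-level splits: k=1: (M1..M1)·(M2..M5) → 0+9825+42·29·25 = 40275; k=2: (M1..M2)·(M3..M5) → 60900+7050+42·50·25 = 120450; k=3: (M1..M3)·(M4..M5) → 8004+3300+42·3·25 = 14454; k=4: (M1..M4)·(M5..M5) → 13548+0+42·44·25 = 59748.
Best split is after M3, i.e. k = 3.

3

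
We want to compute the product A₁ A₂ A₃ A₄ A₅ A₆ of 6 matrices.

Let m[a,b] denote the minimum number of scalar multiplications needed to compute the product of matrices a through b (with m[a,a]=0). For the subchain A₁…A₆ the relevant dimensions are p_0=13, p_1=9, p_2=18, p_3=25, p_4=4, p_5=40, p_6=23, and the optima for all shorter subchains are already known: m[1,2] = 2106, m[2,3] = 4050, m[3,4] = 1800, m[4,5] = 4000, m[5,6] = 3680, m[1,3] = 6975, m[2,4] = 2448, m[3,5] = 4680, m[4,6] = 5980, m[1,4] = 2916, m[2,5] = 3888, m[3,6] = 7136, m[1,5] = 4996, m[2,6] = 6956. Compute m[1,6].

7792

m[1,6] = min over k∈[1,5] of m[1,k]+m[k+1,6]+p_{0}·p_k·p_{6}.
k=1: 0 + 6956 + 13·9·23 = 9647; k=2: 2106 + 7136 + 13·18·23 = 14624; k=3: 6975 + 5980 + 13·25·23 = 20430; k=4: 2916 + 3680 + 13·4·23 = 7792; k=5: 4996 + 0 + 13·40·23 = 16956.
Minimum: 7792 at k=4.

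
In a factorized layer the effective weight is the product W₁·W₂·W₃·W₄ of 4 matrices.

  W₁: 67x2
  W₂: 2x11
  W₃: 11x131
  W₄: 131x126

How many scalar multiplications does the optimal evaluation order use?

Adjacent pairs: W₁W₂ = 67·2·11 = 1474; W₂W₃ = 2·11·131 = 2882; W₃W₄ = 11·131·126 = 181566.
Length 3: W₁..W₃: k=1: 0+2882+67·2·131=20436; k=2: 1474+0+67·11·131=98021 → min 20436 | W₂..W₄: k=2: 0+181566+2·11·126=184338; k=3: 2882+0+2·131·126=35894 → min 35894.
Length 4: W₁..W₄: k=1: 0+35894+67·2·126=52778; k=2: 1474+181566+67·11·126=275902; k=3: 20436+0+67·131·126=1126338 → min 52778.
Optimal order: (W₁·((W₂·W₃)·W₄)) with cost 52778.

52778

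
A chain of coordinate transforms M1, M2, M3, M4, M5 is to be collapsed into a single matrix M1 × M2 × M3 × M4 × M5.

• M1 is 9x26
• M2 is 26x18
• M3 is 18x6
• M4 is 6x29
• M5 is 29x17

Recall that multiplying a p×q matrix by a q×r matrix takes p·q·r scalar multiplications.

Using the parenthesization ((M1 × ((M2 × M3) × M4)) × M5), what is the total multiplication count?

18555

(M2 × M3): 26×18 by 18×6 → 26×6, cost 26·18·6 = 2808
((M2 × M3) × M4): 26×6 by 6×29 → 26×29, cost 26·6·29 = 4524; cumulative 7332
(M1 × ((M2 × M3) × M4)): 9×26 by 26×29 → 9×29, cost 9·26·29 = 6786; cumulative 14118
((M1 × ((M2 × M3) × M4)) × M5): 9×29 by 29×17 → 9×17, cost 9·29·17 = 4437; cumulative 18555
Total: 18555 scalar multiplications.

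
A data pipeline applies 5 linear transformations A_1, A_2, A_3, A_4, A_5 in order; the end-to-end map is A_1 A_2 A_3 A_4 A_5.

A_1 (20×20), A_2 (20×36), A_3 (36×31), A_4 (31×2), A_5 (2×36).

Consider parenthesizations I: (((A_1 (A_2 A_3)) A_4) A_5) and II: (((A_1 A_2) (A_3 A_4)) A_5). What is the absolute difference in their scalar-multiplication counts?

17888

Order I = (((A_1 (A_2 A_3)) A_4) A_5): (A_2 A_3): 20×36 by 36×31 → 20×31, cost 20·36·31 = 22320; (A_1 (A_2 A_3)): 20×20 by 20×31 → 20×31, cost 20·20·31 = 12400; cumulative 34720; ((A_1 (A_2 A_3)) A_4): 20×31 by 31×2 → 20×2, cost 20·31·2 = 1240; cumulative 35960; (((A_1 (A_2 A_3)) A_4) A_5): 20×2 by 2×36 → 20×36, cost 20·2·36 = 1440; cumulative 37400. Total 37400.
Order II = (((A_1 A_2) (A_3 A_4)) A_5): (A_1 A_2): 20×20 by 20×36 → 20×36, cost 20·20·36 = 14400; (A_3 A_4): 36×31 by 31×2 → 36×2, cost 36·31·2 = 2232; ((A_1 A_2) (A_3 A_4)): 20×36 by 36×2 → 20×2, cost 20·36·2 = 1440; cumulative 18072; (((A_1 A_2) (A_3 A_4)) A_5): 20×2 by 2×36 → 20×36, cost 20·2·36 = 1440; cumulative 19512. Total 19512.
Difference: |37400 − 19512| = 17888.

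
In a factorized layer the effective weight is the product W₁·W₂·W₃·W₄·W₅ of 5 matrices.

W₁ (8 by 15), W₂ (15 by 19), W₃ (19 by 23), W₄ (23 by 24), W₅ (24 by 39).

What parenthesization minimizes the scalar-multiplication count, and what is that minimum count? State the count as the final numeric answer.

17680

Adjacent pairs: W₁W₂ = 8·15·19 = 2280; W₂W₃ = 15·19·23 = 6555; W₃W₄ = 19·23·24 = 10488; W₄W₅ = 23·24·39 = 21528.
Length 3: W₁..W₃: k=1: 0+6555+8·15·23=9315; k=2: 2280+0+8·19·23=5776 → min 5776 | W₂..W₄: k=2: 0+10488+15·19·24=17328; k=3: 6555+0+15·23·24=14835 → min 14835 | W₃..W₅: k=3: 0+21528+19·23·39=38571; k=4: 10488+0+19·24·39=28272 → min 28272.
Length 4: W₁..W₄: k=1: 0+14835+8·15·24=17715; k=2: 2280+10488+8·19·24=16416; k=3: 5776+0+8·23·24=10192 → min 10192 | W₂..W₅: k=2: 0+28272+15·19·39=39387; k=3: 6555+21528+15·23·39=41538; k=4: 14835+0+15·24·39=28875 → min 28875.
Length 5: W₁..W₅: k=1: 0+28875+8·15·39=33555; k=2: 2280+28272+8·19·39=36480; k=3: 5776+21528+8·23·39=34480; k=4: 10192+0+8·24·39=17680 → min 17680.
Optimal parenthesization: ((((W₁·W₂)·W₃)·W₄)·W₅) with cost 17680.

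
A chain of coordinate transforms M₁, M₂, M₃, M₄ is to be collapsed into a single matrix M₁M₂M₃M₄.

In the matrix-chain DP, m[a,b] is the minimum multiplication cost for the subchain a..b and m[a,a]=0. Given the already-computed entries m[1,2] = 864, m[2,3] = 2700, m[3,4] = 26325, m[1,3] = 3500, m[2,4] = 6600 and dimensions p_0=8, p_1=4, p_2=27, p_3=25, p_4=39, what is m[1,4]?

7848

m[1,4] = min over k∈[1,3] of m[1,k]+m[k+1,4]+p_{0}·p_k·p_{4}.
k=1: 0 + 6600 + 8·4·39 = 7848; k=2: 864 + 26325 + 8·27·39 = 35613; k=3: 3500 + 0 + 8·25·39 = 11300.
Minimum: 7848 at k=1.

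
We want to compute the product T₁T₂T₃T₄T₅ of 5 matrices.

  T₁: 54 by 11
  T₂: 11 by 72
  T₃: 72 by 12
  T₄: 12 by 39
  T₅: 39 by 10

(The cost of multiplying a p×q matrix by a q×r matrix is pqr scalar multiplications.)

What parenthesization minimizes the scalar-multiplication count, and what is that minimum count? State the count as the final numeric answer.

21444

Adjacent pairs: T₁T₂ = 54·11·72 = 42768; T₂T₃ = 11·72·12 = 9504; T₃T₄ = 72·12·39 = 33696; T₄T₅ = 12·39·10 = 4680.
Length 3: T₁..T₃: k=1: 0+9504+54·11·12=16632; k=2: 42768+0+54·72·12=89424 → min 16632 | T₂..T₄: k=2: 0+33696+11·72·39=64584; k=3: 9504+0+11·12·39=14652 → min 14652 | T₃..T₅: k=3: 0+4680+72·12·10=13320; k=4: 33696+0+72·39·10=61776 → min 13320.
Length 4: T₁..T₄: k=1: 0+14652+54·11·39=37818; k=2: 42768+33696+54·72·39=228096; k=3: 16632+0+54·12·39=41904 → min 37818 | T₂..T₅: k=2: 0+13320+11·72·10=21240; k=3: 9504+4680+11·12·10=15504; k=4: 14652+0+11·39·10=18942 → min 15504.
Length 5: T₁..T₅: k=1: 0+15504+54·11·10=21444; k=2: 42768+13320+54·72·10=94968; k=3: 16632+4680+54·12·10=27792; k=4: 37818+0+54·39·10=58878 → min 21444.
Optimal parenthesization: (T₁((T₂T₃)(T₄T₅))) with cost 21444.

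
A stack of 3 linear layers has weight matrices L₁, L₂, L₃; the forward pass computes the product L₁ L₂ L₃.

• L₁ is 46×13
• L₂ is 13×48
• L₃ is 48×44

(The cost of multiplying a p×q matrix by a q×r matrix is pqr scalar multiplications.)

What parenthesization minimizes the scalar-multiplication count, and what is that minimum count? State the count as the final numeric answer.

(L₁ (L₂ L₃)): cost 53768.
((L₁ L₂) L₃): cost 125856.
Optimal: (L₁ (L₂ L₃)) with cost 53768.

53768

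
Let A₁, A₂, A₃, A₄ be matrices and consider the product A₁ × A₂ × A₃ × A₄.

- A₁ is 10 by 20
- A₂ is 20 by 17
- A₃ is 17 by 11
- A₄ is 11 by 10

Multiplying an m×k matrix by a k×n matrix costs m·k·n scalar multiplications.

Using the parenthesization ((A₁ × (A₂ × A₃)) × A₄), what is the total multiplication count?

7040

(A₂ × A₃): 20×17 by 17×11 → 20×11, cost 20·17·11 = 3740
(A₁ × (A₂ × A₃)): 10×20 by 20×11 → 10×11, cost 10·20·11 = 2200; cumulative 5940
((A₁ × (A₂ × A₃)) × A₄): 10×11 by 11×10 → 10×10, cost 10·11·10 = 1100; cumulative 7040
Total: 7040 scalar multiplications.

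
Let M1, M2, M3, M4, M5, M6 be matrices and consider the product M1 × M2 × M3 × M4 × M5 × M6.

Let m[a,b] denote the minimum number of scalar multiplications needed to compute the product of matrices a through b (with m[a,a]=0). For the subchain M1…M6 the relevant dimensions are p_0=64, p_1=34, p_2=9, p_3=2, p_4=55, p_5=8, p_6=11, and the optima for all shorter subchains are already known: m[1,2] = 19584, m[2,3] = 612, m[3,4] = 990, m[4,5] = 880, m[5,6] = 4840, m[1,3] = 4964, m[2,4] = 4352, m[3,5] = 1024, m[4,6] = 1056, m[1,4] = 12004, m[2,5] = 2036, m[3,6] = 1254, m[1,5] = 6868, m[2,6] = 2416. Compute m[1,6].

7428

m[1,6] = min over k∈[1,5] of m[1,k]+m[k+1,6]+p_{0}·p_k·p_{6}.
k=1: 0 + 2416 + 64·34·11 = 26352; k=2: 19584 + 1254 + 64·9·11 = 27174; k=3: 4964 + 1056 + 64·2·11 = 7428; k=4: 12004 + 4840 + 64·55·11 = 55564; k=5: 6868 + 0 + 64·8·11 = 12500.
Minimum: 7428 at k=3.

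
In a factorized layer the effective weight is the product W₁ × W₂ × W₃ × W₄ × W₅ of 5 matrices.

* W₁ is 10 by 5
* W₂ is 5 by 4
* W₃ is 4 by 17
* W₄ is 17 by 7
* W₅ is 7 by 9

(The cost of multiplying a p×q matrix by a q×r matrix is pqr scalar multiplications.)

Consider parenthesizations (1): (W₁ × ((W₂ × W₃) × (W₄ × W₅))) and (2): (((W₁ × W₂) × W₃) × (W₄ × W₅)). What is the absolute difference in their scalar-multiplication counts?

Order (1) = (W₁ × ((W₂ × W₃) × (W₄ × W₅))): (W₂ × W₃): 5×4 by 4×17 → 5×17, cost 5·4·17 = 340; (W₄ × W₅): 17×7 by 7×9 → 17×9, cost 17·7·9 = 1071; ((W₂ × W₃) × (W₄ × W₅)): 5×17 by 17×9 → 5×9, cost 5·17·9 = 765; cumulative 2176; (W₁ × ((W₂ × W₃) × (W₄ × W₅))): 10×5 by 5×9 → 10×9, cost 10·5·9 = 450; cumulative 2626. Total 2626.
Order (2) = (((W₁ × W₂) × W₃) × (W₄ × W₅)): (W₁ × W₂): 10×5 by 5×4 → 10×4, cost 10·5·4 = 200; ((W₁ × W₂) × W₃): 10×4 by 4×17 → 10×17, cost 10·4·17 = 680; cumulative 880; (W₄ × W₅): 17×7 by 7×9 → 17×9, cost 17·7·9 = 1071; (((W₁ × W₂) × W₃) × (W₄ × W₅)): 10×17 by 17×9 → 10×9, cost 10·17·9 = 1530; cumulative 3481. Total 3481.
Difference: |2626 − 3481| = 855.

855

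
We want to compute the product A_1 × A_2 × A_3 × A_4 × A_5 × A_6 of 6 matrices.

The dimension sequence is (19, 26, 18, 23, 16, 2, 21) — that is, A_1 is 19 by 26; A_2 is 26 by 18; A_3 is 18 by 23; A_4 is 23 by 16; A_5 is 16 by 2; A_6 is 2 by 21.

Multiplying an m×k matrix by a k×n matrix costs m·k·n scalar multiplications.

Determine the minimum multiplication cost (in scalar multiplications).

Adjacent pairs: A_1A_2 = 19·26·18 = 8892; A_2A_3 = 26·18·23 = 10764; A_3A_4 = 18·23·16 = 6624; A_4A_5 = 23·16·2 = 736; A_5A_6 = 16·2·21 = 672.
Length 3: A_1..A_3: k=1: 0+10764+19·26·23=22126; k=2: 8892+0+19·18·23=16758 → min 16758 | A_2..A_4: k=2: 0+6624+26·18·16=14112; k=3: 10764+0+26·23·16=20332 → min 14112 | A_3..A_5: k=3: 0+736+18·23·2=1564; k=4: 6624+0+18·16·2=7200 → min 1564 | A_4..A_6: k=4: 0+672+23·16·21=8400; k=5: 736+0+23·2·21=1702 → min 1702.
Length 4: A_1..A_4: k=1: 0+14112+19·26·16=22016; k=2: 8892+6624+19·18·16=20988; k=3: 16758+0+19·23·16=23750 → min 20988 | A_2..A_5: k=2: 0+1564+26·18·2=2500; k=3: 10764+736+26·23·2=12696; k=4: 14112+0+26·16·2=14944 → min 2500 | A_3..A_6: k=3: 0+1702+18·23·21=10396; k=4: 6624+672+18·16·21=13344; k=5: 1564+0+18·2·21=2320 → min 2320.
Length 5: A_1..A_5: k=1: 0+2500+19·26·2=3488; k=2: 8892+1564+19·18·2=11140; k=3: 16758+736+19·23·2=18368; k=4: 20988+0+19·16·2=21596 → min 3488 | A_2..A_6: k=2: 0+2320+26·18·21=12148; k=3: 10764+1702+26·23·21=25024; k=4: 14112+672+26·16·21=23520; k=5: 2500+0+26·2·21=3592 → min 3592.
Length 6: A_1..A_6: k=1: 0+3592+19·26·21=13966; k=2: 8892+2320+19·18·21=18394; k=3: 16758+1702+19·23·21=27637; k=4: 20988+672+19·16·21=28044; k=5: 3488+0+19·2·21=4286 → min 4286.
Optimal order: ((A_1 × (A_2 × (A_3 × (A_4 × A_5)))) × A_6) with cost 4286.

4286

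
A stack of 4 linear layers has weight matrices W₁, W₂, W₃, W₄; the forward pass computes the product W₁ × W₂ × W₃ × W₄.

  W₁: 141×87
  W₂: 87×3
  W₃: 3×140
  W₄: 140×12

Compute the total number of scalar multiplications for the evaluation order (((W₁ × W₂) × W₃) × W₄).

332901

(W₁ × W₂): 141×87 by 87×3 → 141×3, cost 141·87·3 = 36801
((W₁ × W₂) × W₃): 141×3 by 3×140 → 141×140, cost 141·3·140 = 59220; cumulative 96021
(((W₁ × W₂) × W₃) × W₄): 141×140 by 140×12 → 141×12, cost 141·140·12 = 236880; cumulative 332901
Total: 332901 scalar multiplications.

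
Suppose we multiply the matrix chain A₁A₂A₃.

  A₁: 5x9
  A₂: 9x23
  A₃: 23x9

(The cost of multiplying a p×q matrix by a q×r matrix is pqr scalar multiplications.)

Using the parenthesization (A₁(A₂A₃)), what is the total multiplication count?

(A₂A₃): 9×23 by 23×9 → 9×9, cost 9·23·9 = 1863
(A₁(A₂A₃)): 5×9 by 9×9 → 5×9, cost 5·9·9 = 405; cumulative 2268
Total: 2268 scalar multiplications.

2268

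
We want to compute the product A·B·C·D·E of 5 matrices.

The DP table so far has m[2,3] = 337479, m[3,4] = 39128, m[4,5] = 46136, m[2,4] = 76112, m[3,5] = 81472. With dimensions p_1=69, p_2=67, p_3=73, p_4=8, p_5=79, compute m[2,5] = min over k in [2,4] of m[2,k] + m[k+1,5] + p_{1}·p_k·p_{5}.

119720

m[2,5] = min over k∈[2,4] of m[2,k]+m[k+1,5]+p_{1}·p_k·p_{5}.
k=2: 0 + 81472 + 69·67·79 = 446689; k=3: 337479 + 46136 + 69·73·79 = 781538; k=4: 76112 + 0 + 69·8·79 = 119720.
Minimum: 119720 at k=4.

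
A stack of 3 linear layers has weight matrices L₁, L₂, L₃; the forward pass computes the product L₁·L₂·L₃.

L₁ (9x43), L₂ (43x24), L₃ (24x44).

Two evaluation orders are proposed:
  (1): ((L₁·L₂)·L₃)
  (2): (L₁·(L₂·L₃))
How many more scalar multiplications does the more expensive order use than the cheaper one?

43644

Order (1) = ((L₁·L₂)·L₃): (L₁·L₂): 9×43 by 43×24 → 9×24, cost 9·43·24 = 9288; ((L₁·L₂)·L₃): 9×24 by 24×44 → 9×44, cost 9·24·44 = 9504; cumulative 18792. Total 18792.
Order (2) = (L₁·(L₂·L₃)): (L₂·L₃): 43×24 by 24×44 → 43×44, cost 43·24·44 = 45408; (L₁·(L₂·L₃)): 9×43 by 43×44 → 9×44, cost 9·43·44 = 17028; cumulative 62436. Total 62436.
Difference: |18792 − 62436| = 43644.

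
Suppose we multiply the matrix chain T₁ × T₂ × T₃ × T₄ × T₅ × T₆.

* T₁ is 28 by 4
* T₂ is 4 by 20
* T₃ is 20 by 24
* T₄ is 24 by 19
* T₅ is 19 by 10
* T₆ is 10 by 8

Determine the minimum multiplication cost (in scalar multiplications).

5720

Adjacent pairs: T₁T₂ = 28·4·20 = 2240; T₂T₃ = 4·20·24 = 1920; T₃T₄ = 20·24·19 = 9120; T₄T₅ = 24·19·10 = 4560; T₅T₆ = 19·10·8 = 1520.
Length 3: T₁..T₃: k=1: 0+1920+28·4·24=4608; k=2: 2240+0+28·20·24=15680 → min 4608 | T₂..T₄: k=2: 0+9120+4·20·19=10640; k=3: 1920+0+4·24·19=3744 → min 3744 | T₃..T₅: k=3: 0+4560+20·24·10=9360; k=4: 9120+0+20·19·10=12920 → min 9360 | T₄..T₆: k=4: 0+1520+24·19·8=5168; k=5: 4560+0+24·10·8=6480 → min 5168.
Length 4: T₁..T₄: k=1: 0+3744+28·4·19=5872; k=2: 2240+9120+28·20·19=22000; k=3: 4608+0+28·24·19=17376 → min 5872 | T₂..T₅: k=2: 0+9360+4·20·10=10160; k=3: 1920+4560+4·24·10=7440; k=4: 3744+0+4·19·10=4504 → min 4504 | T₃..T₆: k=3: 0+5168+20·24·8=9008; k=4: 9120+1520+20·19·8=13680; k=5: 9360+0+20·10·8=10960 → min 9008.
Length 5: T₁..T₅: k=1: 0+4504+28·4·10=5624; k=2: 2240+9360+28·20·10=17200; k=3: 4608+4560+28·24·10=15888; k=4: 5872+0+28·19·10=11192 → min 5624 | T₂..T₆: k=2: 0+9008+4·20·8=9648; k=3: 1920+5168+4·24·8=7856; k=4: 3744+1520+4·19·8=5872; k=5: 4504+0+4·10·8=4824 → min 4824.
Length 6: T₁..T₆: k=1: 0+4824+28·4·8=5720; k=2: 2240+9008+28·20·8=15728; k=3: 4608+5168+28·24·8=15152; k=4: 5872+1520+28·19·8=11648; k=5: 5624+0+28·10·8=7864 → min 5720.
Optimal order: (T₁ × ((((T₂ × T₃) × T₄) × T₅) × T₆)) with cost 5720.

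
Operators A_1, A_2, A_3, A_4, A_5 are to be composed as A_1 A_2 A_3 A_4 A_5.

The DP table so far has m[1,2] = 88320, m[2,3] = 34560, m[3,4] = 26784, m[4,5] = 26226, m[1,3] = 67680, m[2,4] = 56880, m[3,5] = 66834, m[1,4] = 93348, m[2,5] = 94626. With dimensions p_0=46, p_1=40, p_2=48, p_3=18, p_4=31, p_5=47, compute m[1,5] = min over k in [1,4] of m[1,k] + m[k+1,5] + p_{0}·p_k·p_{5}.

132822

m[1,5] = min over k∈[1,4] of m[1,k]+m[k+1,5]+p_{0}·p_k·p_{5}.
k=1: 0 + 94626 + 46·40·47 = 181106; k=2: 88320 + 66834 + 46·48·47 = 258930; k=3: 67680 + 26226 + 46·18·47 = 132822; k=4: 93348 + 0 + 46·31·47 = 160370.
Minimum: 132822 at k=3.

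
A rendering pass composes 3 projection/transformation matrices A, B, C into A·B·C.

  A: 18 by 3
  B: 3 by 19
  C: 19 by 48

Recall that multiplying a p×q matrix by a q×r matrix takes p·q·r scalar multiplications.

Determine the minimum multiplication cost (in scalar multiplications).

5328

Order (A·(B·C)): (B·C): 3×19 by 19×48 → 3×48, cost 3·19·48 = 2736; (A·(B·C)): 18×3 by 3×48 → 18×48, cost 18·3·48 = 2592; cumulative 5328. Total 5328.
Order ((A·B)·C): (A·B): 18×3 by 3×19 → 18×19, cost 18·3·19 = 1026; ((A·B)·C): 18×19 by 19×48 → 18×48, cost 18·19·48 = 16416; cumulative 17442. Total 17442.
Minimum: 5328.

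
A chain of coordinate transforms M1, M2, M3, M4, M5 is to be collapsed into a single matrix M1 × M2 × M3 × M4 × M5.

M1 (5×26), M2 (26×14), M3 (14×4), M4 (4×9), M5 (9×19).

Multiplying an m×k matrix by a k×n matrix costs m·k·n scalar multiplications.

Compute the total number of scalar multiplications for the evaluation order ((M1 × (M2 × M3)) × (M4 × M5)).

3040

(M2 × M3): 26×14 by 14×4 → 26×4, cost 26·14·4 = 1456
(M1 × (M2 × M3)): 5×26 by 26×4 → 5×4, cost 5·26·4 = 520; cumulative 1976
(M4 × M5): 4×9 by 9×19 → 4×19, cost 4·9·19 = 684
((M1 × (M2 × M3)) × (M4 × M5)): 5×4 by 4×19 → 5×19, cost 5·4·19 = 380; cumulative 3040
Total: 3040 scalar multiplications.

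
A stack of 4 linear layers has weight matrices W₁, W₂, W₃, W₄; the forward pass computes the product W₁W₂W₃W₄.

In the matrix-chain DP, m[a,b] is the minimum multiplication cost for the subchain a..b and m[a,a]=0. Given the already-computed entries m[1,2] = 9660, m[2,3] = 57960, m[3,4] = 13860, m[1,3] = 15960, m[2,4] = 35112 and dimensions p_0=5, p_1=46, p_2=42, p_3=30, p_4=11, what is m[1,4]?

17610

m[1,4] = min over k∈[1,3] of m[1,k]+m[k+1,4]+p_{0}·p_k·p_{4}.
k=1: 0 + 35112 + 5·46·11 = 37642; k=2: 9660 + 13860 + 5·42·11 = 25830; k=3: 15960 + 0 + 5·30·11 = 17610.
Minimum: 17610 at k=3.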